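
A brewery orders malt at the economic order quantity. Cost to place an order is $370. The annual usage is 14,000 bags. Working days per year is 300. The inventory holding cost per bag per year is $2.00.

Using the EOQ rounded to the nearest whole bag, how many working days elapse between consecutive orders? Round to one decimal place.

48.8 days

Optimal lot size Q* = (2 × 14,000 × $370 / $2)^½ ≈ 2,275.96 → Q = 2,276 bags
T = Q/D × 300 days = 2,276/14,000 × 300 = 48.771 days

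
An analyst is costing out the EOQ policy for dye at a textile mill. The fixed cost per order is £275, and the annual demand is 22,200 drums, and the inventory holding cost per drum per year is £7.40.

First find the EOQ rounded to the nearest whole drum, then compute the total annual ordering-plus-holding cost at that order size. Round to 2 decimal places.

£9,505.47

EOQ = √(2DS/H) = √(2 × 22,200 × 275 / 7.4)
    = √(1,650,000.00) ≈ 1,284.52 → Q = 1,285 drums
Orders/yr = 22,200/1,285 = 17.276; ordering cost = 17.276 × £275 = £4,750.97
Average inventory = 1,285/2 = 642.5; holding cost = 642.5 × £7.4 = £4,754.50
Total = £4,750.97 + £4,754.50 = £9,505.47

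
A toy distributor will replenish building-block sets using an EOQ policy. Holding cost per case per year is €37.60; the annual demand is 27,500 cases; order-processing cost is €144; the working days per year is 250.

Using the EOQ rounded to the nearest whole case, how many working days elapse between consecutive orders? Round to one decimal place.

4.2 days

Q* = √(2·D·S / H) = √(2·27,500·144 / 37.6) = √210,638.3 ≈ 458.95 → Q = 459 cases
Days between orders = 250 / (D/Q) = 250 / 59.913 ≈ 4.173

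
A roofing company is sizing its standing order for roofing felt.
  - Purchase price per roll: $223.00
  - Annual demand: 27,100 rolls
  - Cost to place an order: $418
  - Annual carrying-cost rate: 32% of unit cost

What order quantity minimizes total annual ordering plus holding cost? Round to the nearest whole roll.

563 rolls

H = i·C = 0.32 × $223 = $71.3600 per roll-year
Q* = √(2·D·S / H) = √(2·27,100·418 / 71.36) = √317,483.2 ≈ 563.46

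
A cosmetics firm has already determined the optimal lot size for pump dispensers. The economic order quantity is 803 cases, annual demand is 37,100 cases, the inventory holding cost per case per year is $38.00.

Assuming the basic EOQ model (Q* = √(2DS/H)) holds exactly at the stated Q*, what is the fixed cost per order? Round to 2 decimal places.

$330.23

From Q* = √(2DS/H) ⇒ Q*² = 2DS/H.
S = Q²H / (2D) = 803² × 38 / (2 × 37,100) = 330.2256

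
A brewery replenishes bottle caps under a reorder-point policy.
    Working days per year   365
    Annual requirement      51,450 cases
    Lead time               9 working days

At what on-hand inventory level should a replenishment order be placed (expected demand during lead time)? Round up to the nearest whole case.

Daily demand d = 51,450 / 365 = 140.959 cases/day
Demand during lead time = 140.959 × 9 = 1,268.63
Reorder point = 1,268.63 → round up

1,269 cases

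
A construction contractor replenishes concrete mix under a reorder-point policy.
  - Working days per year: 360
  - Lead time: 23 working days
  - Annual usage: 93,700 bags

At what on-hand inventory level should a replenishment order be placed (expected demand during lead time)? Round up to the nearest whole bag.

Daily demand d = 93,700 / 360 = 260.278 bags/day
Demand during lead time = 260.278 × 23 = 5,986.39
Reorder point = 5,986.39 → round up

5,987 bags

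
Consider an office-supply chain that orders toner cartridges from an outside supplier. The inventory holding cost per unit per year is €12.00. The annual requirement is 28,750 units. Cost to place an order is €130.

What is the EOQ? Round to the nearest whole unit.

789 units

Q* = √(2·D·S / H) = √(2·28,750·130 / 12) = √622,916.7 ≈ 789.25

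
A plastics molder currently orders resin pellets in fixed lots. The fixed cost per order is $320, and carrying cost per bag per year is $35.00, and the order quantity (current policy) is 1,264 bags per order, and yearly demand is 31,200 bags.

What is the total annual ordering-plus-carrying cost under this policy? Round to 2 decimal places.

Annual ordering cost = (D/Q)·S = (31,200/1,264) × 320 = $7,898.73
Annual holding cost  = (Q/2)·H = (1,264/2) × 35 = $22,120.00
Total = $7,898.73 + $22,120.00 = $30,018.73

$30,018.73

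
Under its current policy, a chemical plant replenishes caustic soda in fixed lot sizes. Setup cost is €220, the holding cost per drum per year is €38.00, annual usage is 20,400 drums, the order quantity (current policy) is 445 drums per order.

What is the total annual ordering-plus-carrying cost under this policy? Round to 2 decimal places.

€18,540.39

Ordering: D/Q × S = 20,400/445 × €220 = €10,085.39
Holding:  Q/2 × H = 445/2 × €38 = €8,455.00
Total = €10,085.39 + €8,455.00 = €18,540.39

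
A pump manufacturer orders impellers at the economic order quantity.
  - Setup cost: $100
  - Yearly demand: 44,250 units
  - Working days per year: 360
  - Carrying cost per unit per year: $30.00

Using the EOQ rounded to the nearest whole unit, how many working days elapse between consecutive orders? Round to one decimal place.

EOQ = √(2DS/H) = √(2 × 44,250 × 100 / 30)
    = √(295,000.00) ≈ 543.14 → Q = 543 units
Days between orders = 360 / (D/Q) = 360 / 81.492 ≈ 4.418

4.4 days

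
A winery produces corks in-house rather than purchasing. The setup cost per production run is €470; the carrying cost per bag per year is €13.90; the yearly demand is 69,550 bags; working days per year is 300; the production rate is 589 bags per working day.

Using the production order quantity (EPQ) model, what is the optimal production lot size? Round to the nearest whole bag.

Daily demand d = 69,550/300 = 231.833; p = 589; 1 − d/p = 0.60640
EPQ = √(2DS / (H(1 − d/p)))
    = √(2 × 69,550 × 470 / (13.9 × 0.60640)) ≈ 2,785.01

2,785 bags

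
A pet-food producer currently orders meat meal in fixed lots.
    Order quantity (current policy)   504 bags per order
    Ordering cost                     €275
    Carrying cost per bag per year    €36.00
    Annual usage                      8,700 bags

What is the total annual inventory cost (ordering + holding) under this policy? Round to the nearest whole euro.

€13,819

Annual ordering cost = (D/Q)·S = (8,700/504) × 275 = €4,747.02
Annual holding cost  = (Q/2)·H = (504/2) × 36 = €9,072.00
Total = €4,747.02 + €9,072.00 = €13,819.02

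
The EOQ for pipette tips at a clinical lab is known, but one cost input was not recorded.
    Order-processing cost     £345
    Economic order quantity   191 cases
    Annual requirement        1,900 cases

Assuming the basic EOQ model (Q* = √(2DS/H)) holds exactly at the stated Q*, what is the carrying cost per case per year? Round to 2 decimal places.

£35.94

From Q* = √(2DS/H) ⇒ Q*² = 2DS/H.
H = 2DS / Q² = 2 × 1,900 × 345 / 191² = 35.9365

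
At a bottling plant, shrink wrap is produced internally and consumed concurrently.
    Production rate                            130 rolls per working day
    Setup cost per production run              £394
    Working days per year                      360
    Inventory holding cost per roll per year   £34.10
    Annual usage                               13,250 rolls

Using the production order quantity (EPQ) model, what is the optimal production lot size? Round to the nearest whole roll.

654 rolls

Daily demand d = 13,250/360 = 36.806; p = 130; 1 − d/p = 0.71688
EPQ = √(2DS / (H(1 − d/p)))
    = √(2 × 13,250 × 394 / (34.1 × 0.71688)) ≈ 653.54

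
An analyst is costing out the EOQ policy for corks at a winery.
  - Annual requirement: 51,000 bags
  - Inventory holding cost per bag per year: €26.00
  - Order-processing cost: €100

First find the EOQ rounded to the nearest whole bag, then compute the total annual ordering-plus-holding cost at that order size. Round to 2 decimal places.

€16,284.96

Optimal lot size Q* = (2 × 51,000 × €100 / €26)^½ ≈ 626.34 → Q = 626 bags
Annual ordering cost = (D/Q)·S = (51,000/626) × 100 = €8,146.96
Annual holding cost  = (Q/2)·H = (626/2) × 26 = €8,138.00
Total = €8,146.96 + €8,138.00 = €16,284.96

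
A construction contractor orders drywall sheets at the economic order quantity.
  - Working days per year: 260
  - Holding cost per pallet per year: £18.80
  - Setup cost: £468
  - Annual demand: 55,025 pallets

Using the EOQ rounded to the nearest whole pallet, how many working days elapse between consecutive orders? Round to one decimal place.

Q* = √(2·D·S / H) = √(2·55,025·468 / 18.8) = √2,739,542.6 ≈ 1,655.16 → Q = 1,655 pallets
Days between orders = 260 / (D/Q) = 260 / 33.248 ≈ 7.820

7.8 days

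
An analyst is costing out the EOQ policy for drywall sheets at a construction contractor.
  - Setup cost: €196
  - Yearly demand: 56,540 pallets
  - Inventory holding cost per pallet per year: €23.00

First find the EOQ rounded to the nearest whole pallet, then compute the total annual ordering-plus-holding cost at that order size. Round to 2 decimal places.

€22,577.97

2DS/H = 2·56,540·196/23 = 963,638.26
EOQ = √963,638.26 ≈ 981.65 → Q = 982 pallets
Ordering: D/Q × S = 56,540/982 × €196 = €11,284.97
Holding:  Q/2 × H = 982/2 × €23 = €11,293.00
Total = €11,284.97 + €11,293.00 = €22,577.97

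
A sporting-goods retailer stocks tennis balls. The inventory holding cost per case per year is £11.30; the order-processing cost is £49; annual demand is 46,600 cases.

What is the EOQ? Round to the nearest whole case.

636 cases

Q* = √(2·D·S / H) = √(2·46,600·49 / 11.3) = √404,141.6 ≈ 635.72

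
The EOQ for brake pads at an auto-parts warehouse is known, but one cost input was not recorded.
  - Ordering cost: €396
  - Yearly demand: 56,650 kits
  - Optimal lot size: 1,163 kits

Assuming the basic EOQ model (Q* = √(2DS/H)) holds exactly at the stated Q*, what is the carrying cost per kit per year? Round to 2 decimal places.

Since Q* = (2DS/H)^½, squaring gives Q*²·H = 2DS.
H = 2DS / Q² = 2 × 56,650 × 396 / 1,163² = 33.1715

€33.17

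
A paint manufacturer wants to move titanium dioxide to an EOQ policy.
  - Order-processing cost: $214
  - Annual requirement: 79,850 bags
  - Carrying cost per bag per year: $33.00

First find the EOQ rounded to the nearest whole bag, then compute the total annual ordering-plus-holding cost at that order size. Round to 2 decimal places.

$33,582.76

2DS/H = 2·79,850·214/33 = 1,035,630.30
EOQ = √1,035,630.30 ≈ 1,017.66 → Q = 1,018 bags
Orders/yr = 79,850/1,018 = 78.438; ordering cost = 78.438 × $214 = $16,785.76
Average inventory = 1,018/2 = 509; holding cost = 509 × $33 = $16,797.00
Total = $16,785.76 + $16,797.00 = $33,582.76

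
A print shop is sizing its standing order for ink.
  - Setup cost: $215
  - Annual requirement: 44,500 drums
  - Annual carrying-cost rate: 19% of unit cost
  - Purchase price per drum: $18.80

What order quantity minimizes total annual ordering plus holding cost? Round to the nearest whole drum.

2,315 drums

H = i·C = 0.19 × $18.8 = $3.5720 per drum-year
Q* = √(2·D·S / H) = √(2·44,500·215 / 3.572) = √5,356,942.9 ≈ 2,314.51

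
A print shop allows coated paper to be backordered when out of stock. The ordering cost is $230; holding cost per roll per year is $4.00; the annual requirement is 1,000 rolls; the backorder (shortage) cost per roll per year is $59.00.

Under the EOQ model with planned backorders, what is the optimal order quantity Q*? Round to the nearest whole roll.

350 rolls

Basic EOQ = √(2·1,000·230/4) = 339.116
Backorder adjustment √((H+b)/b) = √((4+59)/59) = 1.0333
Q* = 339.116 × 1.0333 ≈ 350.42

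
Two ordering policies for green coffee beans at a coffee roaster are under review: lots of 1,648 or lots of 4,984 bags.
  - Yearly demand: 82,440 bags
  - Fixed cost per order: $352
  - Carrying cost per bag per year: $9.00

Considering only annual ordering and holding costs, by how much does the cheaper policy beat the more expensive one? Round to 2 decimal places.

$3,225.86

Annual cost at Q: ordering D·S/Q plus holding Q·H/2.
TC(1,648) = (82,440/1,648)×352 + (1,648/2)×9 = $25,024.54
TC(4,984) = (82,440/4,984)×352 + (4,984/2)×9 = $28,250.41
|ΔTC| = |$25,024.54 − $28,250.41| = $3,225.86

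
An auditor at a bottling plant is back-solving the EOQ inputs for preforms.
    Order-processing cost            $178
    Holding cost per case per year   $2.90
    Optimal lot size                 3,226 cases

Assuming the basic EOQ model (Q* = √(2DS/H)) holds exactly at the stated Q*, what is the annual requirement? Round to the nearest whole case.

84,777 cases per year

EOQ relation: Q² = 2DS/H, so rearrange for the unknown.
D = Q²H / (2S) = 3,226² × 2.9 / (2 × 178) = 84,776.74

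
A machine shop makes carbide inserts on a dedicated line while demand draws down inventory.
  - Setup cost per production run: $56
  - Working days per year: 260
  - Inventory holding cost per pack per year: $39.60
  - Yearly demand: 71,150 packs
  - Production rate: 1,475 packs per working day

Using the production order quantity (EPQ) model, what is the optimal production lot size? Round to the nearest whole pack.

Daily demand d = 71,150/260 = 273.654; p = 1475; 1 − d/p = 0.81447
EPQ = √(2DS / (H(1 − d/p)))
    = √(2 × 71,150 × 56 / (39.6 × 0.81447)) ≈ 497.06

497 packs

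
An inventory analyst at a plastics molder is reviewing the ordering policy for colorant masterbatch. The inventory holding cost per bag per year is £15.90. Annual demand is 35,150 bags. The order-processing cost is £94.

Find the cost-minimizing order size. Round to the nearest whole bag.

Q* = √(2·D·S / H) = √(2·35,150·94 / 15.9) = √415,610.1 ≈ 644.68

645 bags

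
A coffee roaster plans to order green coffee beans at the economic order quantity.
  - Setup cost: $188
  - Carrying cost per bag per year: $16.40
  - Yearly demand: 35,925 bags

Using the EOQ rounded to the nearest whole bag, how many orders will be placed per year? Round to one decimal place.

39.6 orders per year

Q* = √(2·D·S / H) = √(2·35,925·188 / 16.4) = √823,646.3 ≈ 907.55 → Q = 908
Orders per year = D/Q = 35,925 / 908 = 39.565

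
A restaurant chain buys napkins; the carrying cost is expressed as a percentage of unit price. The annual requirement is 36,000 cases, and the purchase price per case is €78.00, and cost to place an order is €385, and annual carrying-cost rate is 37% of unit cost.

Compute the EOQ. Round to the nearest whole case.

H = i·C = 0.37 × €78 = €28.8600 per case-year
Q* = √(2·D·S / H) = √(2·36,000·385 / 28.86) = √960,499.0 ≈ 980.05

980 cases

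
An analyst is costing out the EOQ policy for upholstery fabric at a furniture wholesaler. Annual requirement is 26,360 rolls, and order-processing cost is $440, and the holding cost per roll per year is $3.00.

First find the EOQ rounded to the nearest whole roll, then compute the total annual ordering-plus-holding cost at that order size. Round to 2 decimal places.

2DS/H = 2·26,360·440/3 = 7,732,266.67
EOQ = √7,732,266.67 ≈ 2,780.70 → Q = 2,781 rolls
Annual ordering cost = (D/Q)·S = (26,360/2,781) × 440 = $4,170.59
Annual holding cost  = (Q/2)·H = (2,781/2) × 3 = $4,171.50
Total = $4,170.59 + $4,171.50 = $8,342.09

$8,342.09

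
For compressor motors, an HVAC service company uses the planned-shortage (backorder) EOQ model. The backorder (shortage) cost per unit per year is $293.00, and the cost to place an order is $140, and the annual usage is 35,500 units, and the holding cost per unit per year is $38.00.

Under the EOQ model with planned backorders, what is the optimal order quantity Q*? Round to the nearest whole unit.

544 units

Q* = √(2DS/H) · √((H + b)/b)
   = √(2 × 35,500 × 140 / 38) · √((38 + 293) / 293)
   = 511.448 × 1.0629 ≈ 543.60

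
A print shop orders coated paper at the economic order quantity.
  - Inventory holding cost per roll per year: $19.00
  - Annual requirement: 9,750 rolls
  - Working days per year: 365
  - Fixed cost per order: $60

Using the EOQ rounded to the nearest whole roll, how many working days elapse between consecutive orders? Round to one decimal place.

Q* = √(2·D·S / H) = √(2·9,750·60 / 19) = √61,578.9 ≈ 248.15 → Q = 248 rolls
T = Q/D × 365 days = 248/9,750 × 365 = 9.284 days

9.3 days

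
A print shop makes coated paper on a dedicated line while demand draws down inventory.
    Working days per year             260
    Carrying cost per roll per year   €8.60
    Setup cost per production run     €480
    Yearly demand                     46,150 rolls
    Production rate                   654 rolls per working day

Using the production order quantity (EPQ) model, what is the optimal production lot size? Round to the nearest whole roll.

2,659 rolls

Daily demand d = 46,150/260 = 177.500; p = 654; 1 − d/p = 0.72859
EPQ = √(2DS / (H(1 − d/p)))
    = √(2 × 46,150 × 480 / (8.6 × 0.72859)) ≈ 2,659.07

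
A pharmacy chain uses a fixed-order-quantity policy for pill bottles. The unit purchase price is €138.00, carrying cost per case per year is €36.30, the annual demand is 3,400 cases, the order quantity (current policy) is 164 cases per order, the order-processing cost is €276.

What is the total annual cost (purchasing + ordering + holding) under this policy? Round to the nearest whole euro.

€477,899

Orders/yr = 3,400/164 = 20.732; ordering cost = 20.732 × €276 = €5,721.95
Average inventory = 164/2 = 82; holding cost = 82 × €36.3 = €2,976.60
Purchase cost = D·C = 3,400 × 138 = €469,200.00
Total = €5,721.95 + €2,976.60 + €469,200.00 = €477,898.55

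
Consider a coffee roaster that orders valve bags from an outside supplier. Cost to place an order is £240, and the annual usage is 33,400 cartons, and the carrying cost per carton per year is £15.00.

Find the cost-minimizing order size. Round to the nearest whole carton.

1,034 cartons

Optimal lot size Q* = (2 × 33,400 × £240 / £15)^½ ≈ 1,033.83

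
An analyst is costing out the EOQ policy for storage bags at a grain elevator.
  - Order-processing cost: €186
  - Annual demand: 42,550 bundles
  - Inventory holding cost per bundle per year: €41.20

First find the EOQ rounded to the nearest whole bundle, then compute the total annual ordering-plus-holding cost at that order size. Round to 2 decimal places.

€25,537.00

Q* = √(2·D·S / H) = √(2·42,550·186 / 41.2) = √384,189.3 ≈ 619.83 → Q = 620 bundles
Orders/yr = 42,550/620 = 68.629; ordering cost = 68.629 × €186 = €12,765.00
Average inventory = 620/2 = 310; holding cost = 310 × €41.2 = €12,772.00
Total = €12,765.00 + €12,772.00 = €25,537.00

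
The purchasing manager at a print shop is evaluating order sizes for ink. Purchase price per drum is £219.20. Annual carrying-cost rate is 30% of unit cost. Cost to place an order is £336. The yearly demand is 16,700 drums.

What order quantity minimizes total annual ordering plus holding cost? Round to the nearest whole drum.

413 drums

Holding cost per drum per year: H = 30% × £219.2 = £65.7600
EOQ = √(2DS/H) = √(2 × 16,700 × 336 / 65.76)
    = √(170,656.93) ≈ 413.11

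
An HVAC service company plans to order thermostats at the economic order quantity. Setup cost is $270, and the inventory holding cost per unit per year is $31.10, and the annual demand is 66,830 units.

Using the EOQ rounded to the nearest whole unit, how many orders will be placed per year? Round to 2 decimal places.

62.05 orders per year

Q* = √(2·D·S / H) = √(2·66,830·270 / 31.1) = √1,160,392.3 ≈ 1,077.22 → Q = 1,077
N = D/Q = 66,830/1,077 ≈ 62.052 orders/yr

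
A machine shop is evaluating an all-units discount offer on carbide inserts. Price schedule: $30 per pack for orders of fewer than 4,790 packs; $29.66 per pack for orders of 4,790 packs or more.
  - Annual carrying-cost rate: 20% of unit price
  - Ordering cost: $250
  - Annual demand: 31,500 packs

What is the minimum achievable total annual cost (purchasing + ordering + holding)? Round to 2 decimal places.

$950,141.19

H₁ = 20%×$30 = $6.0000;  H₂ = 20%×$29.66 = $5.9320
EOQ₁ = √(2×31,500×250/6.0000) = 1,620.19  (< 4,790, feasible at tier 1)
EOQ₂ = √(2×31,500×250/5.9320) = 1,629.45  (< 4,790 → use Q = 4,790 at tier-2 price)
TC(tier 1 (EOQ₁), Q≈1,620.2) = $954,721.11
TC(tier 2, Q≈4,790.0) = $950,141.19
Minimum at tier 2: $950,141.19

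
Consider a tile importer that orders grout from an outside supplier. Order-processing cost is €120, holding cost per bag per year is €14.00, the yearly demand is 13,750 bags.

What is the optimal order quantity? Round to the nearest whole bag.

EOQ = √(2DS/H) = √(2 × 13,750 × 120 / 14)
    = √(235,714.29) ≈ 485.50

486 bags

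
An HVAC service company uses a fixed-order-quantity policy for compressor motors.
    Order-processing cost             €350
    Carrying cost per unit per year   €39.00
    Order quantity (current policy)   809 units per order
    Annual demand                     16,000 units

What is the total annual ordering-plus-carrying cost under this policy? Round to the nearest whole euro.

€22,698

Annual ordering cost = (D/Q)·S = (16,000/809) × 350 = €6,922.13
Annual holding cost  = (Q/2)·H = (809/2) × 39 = €15,775.50
Total = €6,922.13 + €15,775.50 = €22,697.63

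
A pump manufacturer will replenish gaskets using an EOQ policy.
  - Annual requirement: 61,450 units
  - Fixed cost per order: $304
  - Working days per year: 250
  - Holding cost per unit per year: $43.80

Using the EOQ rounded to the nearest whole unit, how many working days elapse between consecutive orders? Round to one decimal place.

3.8 days

Optimal lot size Q* = (2 × 61,450 × $304 / $43.8)^½ ≈ 923.58 → Q = 924 units
Cycle time = (working days × Q)/D = (250 × 924) / 61,450 = 3.759 days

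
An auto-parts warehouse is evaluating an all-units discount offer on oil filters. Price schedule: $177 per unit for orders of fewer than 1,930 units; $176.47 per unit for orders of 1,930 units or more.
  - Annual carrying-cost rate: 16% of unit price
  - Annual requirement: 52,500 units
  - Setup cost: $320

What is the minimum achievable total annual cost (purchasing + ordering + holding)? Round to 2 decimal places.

H₁ = 16%×$177 = $28.3200;  H₂ = 16%×$176.47 = $28.2352
EOQ₁ = √(2×52,500×320/28.3200) = 1,089.24  (< 1,930, feasible at tier 1)
EOQ₂ = √(2×52,500×320/28.2352) = 1,090.87  (< 1,930 → use Q = 1,930 at tier-2 price)
TC(tier 1 (EOQ₁), Q≈1,089.2) = $9,323,347.24
TC(tier 2, Q≈1,930.0) = $9,300,626.63
Minimum at tier 2: $9,300,626.63

$9,300,626.63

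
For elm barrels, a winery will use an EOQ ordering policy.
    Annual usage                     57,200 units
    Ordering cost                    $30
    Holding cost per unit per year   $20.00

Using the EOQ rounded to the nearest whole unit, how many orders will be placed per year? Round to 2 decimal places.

138.16 orders per year

2DS/H = 2·57,200·30/20 = 171,600.00
EOQ = √171,600.00 ≈ 414.25 → Q = 414
Orders per year = D/Q = 57,200 / 414 = 138.164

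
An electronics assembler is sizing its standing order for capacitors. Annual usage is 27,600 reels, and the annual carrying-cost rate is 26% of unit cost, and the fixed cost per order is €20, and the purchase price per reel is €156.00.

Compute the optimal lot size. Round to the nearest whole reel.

Holding cost per reel per year: H = 26% × €156 = €40.5600
EOQ = √(2DS/H) = √(2 × 27,600 × 20 / 40.56)
    = √(27,218.93) ≈ 164.98

165 reels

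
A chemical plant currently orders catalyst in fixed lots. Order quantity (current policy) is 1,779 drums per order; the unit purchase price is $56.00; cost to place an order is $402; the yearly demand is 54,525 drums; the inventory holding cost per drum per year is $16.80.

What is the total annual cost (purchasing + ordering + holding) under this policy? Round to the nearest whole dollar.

$3,080,665

Ordering: D/Q × S = 54,525/1,779 × $402 = $12,320.99
Holding:  Q/2 × H = 1,779/2 × $16.8 = $14,943.60
Purchase cost = D·C = 54,525 × 56 = $3,053,400.00
Total = $12,320.99 + $14,943.60 + $3,053,400.00 = $3,080,664.59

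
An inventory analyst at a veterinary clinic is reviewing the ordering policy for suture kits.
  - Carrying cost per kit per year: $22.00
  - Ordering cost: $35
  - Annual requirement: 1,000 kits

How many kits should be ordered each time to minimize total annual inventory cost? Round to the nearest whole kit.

56 kits

Optimal lot size Q* = (2 × 1,000 × $35 / $22)^½ ≈ 56.41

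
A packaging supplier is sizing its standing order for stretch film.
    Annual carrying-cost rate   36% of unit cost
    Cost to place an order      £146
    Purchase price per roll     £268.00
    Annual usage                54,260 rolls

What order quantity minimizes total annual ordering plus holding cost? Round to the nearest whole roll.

405 rolls

H = i·C = 0.36 × £268 = £96.4800 per roll-year
Q* = √(2·D·S / H) = √(2·54,260·146 / 96.48) = √164,219.7 ≈ 405.24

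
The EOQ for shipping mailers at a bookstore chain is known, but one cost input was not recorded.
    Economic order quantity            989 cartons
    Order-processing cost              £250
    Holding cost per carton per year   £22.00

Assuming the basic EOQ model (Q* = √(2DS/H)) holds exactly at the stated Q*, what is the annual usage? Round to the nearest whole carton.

43,037 cartons per year

EOQ relation: Q² = 2DS/H, so rearrange for the unknown.
D = Q²H / (2S) = 989² × 22 / (2 × 250) = 43,037.32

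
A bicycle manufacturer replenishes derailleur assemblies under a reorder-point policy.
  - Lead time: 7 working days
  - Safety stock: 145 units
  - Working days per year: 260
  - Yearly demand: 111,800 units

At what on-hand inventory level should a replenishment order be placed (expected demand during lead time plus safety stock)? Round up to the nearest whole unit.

3,155 units

Daily demand d = 111,800 / 260 = 430.000 units/day
Demand during lead time = 430.000 × 7 = 3,010.00
Reorder point = 3,010.00 + 145 = 3,155.00 → round up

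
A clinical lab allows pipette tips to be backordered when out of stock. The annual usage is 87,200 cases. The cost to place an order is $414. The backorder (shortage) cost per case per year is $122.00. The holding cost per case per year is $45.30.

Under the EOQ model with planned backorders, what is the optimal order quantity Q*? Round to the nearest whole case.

1,478 cases

Basic EOQ = √(2·87,200·414/45.3) = 1,262.479
Backorder adjustment √((H+b)/b) = √((45.3+122)/122) = 1.1710
Q* = 1,262.479 × 1.1710 ≈ 1,478.40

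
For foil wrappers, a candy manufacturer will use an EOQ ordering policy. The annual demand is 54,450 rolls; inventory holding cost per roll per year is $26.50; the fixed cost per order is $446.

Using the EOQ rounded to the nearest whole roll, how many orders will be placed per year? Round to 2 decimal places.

40.21 orders per year

EOQ = √(2DS/H) = √(2 × 54,450 × 446 / 26.5)
    = √(1,832,807.55) ≈ 1,353.81 → Q = 1,354
Orders per year = D/Q = 54,450 / 1,354 = 40.214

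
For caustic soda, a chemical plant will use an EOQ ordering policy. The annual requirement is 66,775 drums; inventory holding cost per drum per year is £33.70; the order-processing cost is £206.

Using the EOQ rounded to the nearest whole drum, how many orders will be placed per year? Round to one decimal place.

73.9 orders per year

2DS/H = 2·66,775·206/33.7 = 816,359.05
EOQ = √816,359.05 ≈ 903.53 → Q = 904
N = D/Q = 66,775/904 ≈ 73.866 orders/yr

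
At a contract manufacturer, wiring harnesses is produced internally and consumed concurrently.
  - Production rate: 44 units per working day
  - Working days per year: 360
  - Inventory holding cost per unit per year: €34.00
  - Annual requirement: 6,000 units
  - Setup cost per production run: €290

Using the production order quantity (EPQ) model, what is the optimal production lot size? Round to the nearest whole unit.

406 units

d = 6,000/360 = 16.6667 units/day;  effective holding cost H(1 − d/p) = 34·(1 − 16.6667/44) = 21.12121
Q* = √(2DS / H_eff) = √(2·6,000·290 / 21.12121) ≈ 405.91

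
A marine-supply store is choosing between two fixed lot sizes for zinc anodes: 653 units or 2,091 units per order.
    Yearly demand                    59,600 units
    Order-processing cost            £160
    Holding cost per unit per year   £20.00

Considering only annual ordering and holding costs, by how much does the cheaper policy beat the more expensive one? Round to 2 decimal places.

£4,337.13

Annual cost at Q: ordering D·S/Q plus holding Q·H/2.
TC(653) = (59,600/653)×160 + (653/2)×20 = £21,133.37
TC(2,091) = (59,600/2,091)×160 + (2,091/2)×20 = £25,470.50
|ΔTC| = |£21,133.37 − £25,470.50| = £4,337.13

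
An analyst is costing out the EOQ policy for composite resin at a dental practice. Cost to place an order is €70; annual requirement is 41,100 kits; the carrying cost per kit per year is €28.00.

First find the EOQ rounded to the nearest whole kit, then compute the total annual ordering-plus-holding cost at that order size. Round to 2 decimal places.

€12,692.99

2DS/H = 2·41,100·70/28 = 205,500.00
EOQ = √205,500.00 ≈ 453.32 → Q = 453 kits
Orders/yr = 41,100/453 = 90.728; ordering cost = 90.728 × €70 = €6,350.99
Average inventory = 453/2 = 226.5; holding cost = 226.5 × €28 = €6,342.00
Total = €6,350.99 + €6,342.00 = €12,692.99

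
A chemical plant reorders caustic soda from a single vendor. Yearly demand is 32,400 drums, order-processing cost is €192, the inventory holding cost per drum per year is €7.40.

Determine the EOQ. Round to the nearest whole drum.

Q* = √(2·D·S / H) = √(2·32,400·192 / 7.4) = √1,681,297.3 ≈ 1,296.65

1,297 drums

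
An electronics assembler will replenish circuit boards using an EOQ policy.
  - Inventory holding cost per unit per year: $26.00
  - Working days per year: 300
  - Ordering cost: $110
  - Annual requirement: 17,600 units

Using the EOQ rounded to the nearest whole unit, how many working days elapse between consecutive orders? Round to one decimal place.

6.6 days

EOQ = √(2DS/H) = √(2 × 17,600 × 110 / 26)
    = √(148,923.08) ≈ 385.91 → Q = 386 units
Days between orders = 300 / (D/Q) = 300 / 45.596 ≈ 6.580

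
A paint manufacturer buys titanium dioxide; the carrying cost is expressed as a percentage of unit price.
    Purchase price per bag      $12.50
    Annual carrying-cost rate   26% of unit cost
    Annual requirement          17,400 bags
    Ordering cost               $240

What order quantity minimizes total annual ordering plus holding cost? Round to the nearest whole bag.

1,603 bags

Carrying cost H = $12.5 × 26% = $3.2500/bag/yr
Q* = √(2·D·S / H) = √(2·17,400·240 / 3.25) = √2,569,846.2 ≈ 1,603.07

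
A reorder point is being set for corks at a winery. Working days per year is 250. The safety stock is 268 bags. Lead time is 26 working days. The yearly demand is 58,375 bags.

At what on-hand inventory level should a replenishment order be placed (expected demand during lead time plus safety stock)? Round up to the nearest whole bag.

6,339 bags

Daily demand d = 58,375 / 250 = 233.500 bags/day
Demand during lead time = 233.500 × 26 = 6,071.00
Reorder point = 6,071.00 + 268 = 6,339.00 → round up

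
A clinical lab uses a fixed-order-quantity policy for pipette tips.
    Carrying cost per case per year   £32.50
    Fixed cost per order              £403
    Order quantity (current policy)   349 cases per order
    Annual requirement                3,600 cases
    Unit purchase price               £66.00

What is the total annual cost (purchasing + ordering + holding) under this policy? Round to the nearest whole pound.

£247,428

Annual ordering cost = (D/Q)·S = (3,600/349) × 403 = £4,157.02
Annual holding cost  = (Q/2)·H = (349/2) × 32.5 = £5,671.25
Purchase cost = D·C = 3,600 × 66 = £237,600.00
Total = £4,157.02 + £5,671.25 + £237,600.00 = £247,428.27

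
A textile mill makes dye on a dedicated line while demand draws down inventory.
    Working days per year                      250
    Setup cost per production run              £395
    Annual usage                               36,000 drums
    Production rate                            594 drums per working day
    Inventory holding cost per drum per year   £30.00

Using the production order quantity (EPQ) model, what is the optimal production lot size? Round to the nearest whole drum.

1,119 drums

Daily demand d = 36,000/250 = 144.000; p = 594; 1 − d/p = 0.75758
EPQ = √(2DS / (H(1 − d/p)))
    = √(2 × 36,000 × 395 / (30 × 0.75758)) ≈ 1,118.64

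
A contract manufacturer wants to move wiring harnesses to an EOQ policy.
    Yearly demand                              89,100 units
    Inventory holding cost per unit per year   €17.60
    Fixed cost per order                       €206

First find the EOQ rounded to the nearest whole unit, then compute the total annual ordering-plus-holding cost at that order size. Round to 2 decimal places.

€25,418.14

EOQ = √(2DS/H) = √(2 × 89,100 × 206 / 17.6)
    = √(2,085,750.00) ≈ 1,444.21 → Q = 1,444 units
Orders/yr = 89,100/1,444 = 61.704; ordering cost = 61.704 × €206 = €12,710.94
Average inventory = 1,444/2 = 722; holding cost = 722 × €17.6 = €12,707.20
Total = €12,710.94 + €12,707.20 = €25,418.14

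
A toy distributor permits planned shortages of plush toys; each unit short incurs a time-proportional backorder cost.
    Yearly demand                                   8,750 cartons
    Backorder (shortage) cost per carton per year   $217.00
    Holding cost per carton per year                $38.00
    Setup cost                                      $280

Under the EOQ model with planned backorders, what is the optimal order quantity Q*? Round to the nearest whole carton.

Basic EOQ = √(2·8,750·280/38) = 359.092
Backorder adjustment √((H+b)/b) = √((38+217)/217) = 1.0840
Q* = 359.092 × 1.0840 ≈ 389.27

389 cartons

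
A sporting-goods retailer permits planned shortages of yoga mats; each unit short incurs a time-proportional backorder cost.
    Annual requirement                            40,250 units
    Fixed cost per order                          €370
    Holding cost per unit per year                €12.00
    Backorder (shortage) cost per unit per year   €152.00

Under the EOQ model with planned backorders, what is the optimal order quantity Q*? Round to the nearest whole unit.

Basic EOQ = √(2·40,250·370/12) = 1,575.463
Backorder adjustment √((H+b)/b) = √((12+152)/152) = 1.0387
Q* = 1,575.463 × 1.0387 ≈ 1,636.47

1,636 units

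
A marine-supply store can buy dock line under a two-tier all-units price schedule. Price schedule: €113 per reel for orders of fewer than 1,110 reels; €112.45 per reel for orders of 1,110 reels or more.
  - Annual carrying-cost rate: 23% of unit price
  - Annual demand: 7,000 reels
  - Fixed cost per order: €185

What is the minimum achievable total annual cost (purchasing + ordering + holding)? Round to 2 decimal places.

H₁ = 23%×€113 = €25.9900;  H₂ = 23%×€112.45 = €25.8635
EOQ₁ = √(2×7,000×185/25.9900) = 315.68  (< 1,110, feasible at tier 1)
EOQ₂ = √(2×7,000×185/25.8635) = 316.45  (< 1,110 → use Q = 1,110 at tier-2 price)
TC(tier 1 (EOQ₁), Q≈315.7) = €799,204.52
TC(tier 2, Q≈1,110.0) = €802,670.91
Minimum at tier 1 (EOQ₁): €799,204.52

€799,204.52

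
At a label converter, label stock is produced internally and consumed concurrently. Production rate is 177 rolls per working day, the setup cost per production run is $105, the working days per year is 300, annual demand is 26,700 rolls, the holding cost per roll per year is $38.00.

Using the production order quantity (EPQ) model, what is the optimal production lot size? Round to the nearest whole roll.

545 rolls

Daily demand d = 26,700/300 = 89.000; p = 177; 1 − d/p = 0.49718
EPQ = √(2DS / (H(1 − d/p)))
    = √(2 × 26,700 × 105 / (38 × 0.49718)) ≈ 544.78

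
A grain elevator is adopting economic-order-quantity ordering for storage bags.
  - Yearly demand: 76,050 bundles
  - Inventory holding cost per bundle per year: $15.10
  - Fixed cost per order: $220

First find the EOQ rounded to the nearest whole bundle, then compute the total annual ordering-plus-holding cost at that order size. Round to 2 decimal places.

EOQ = √(2DS/H) = √(2 × 76,050 × 220 / 15.1)
    = √(2,216,026.49) ≈ 1,488.63 → Q = 1,489 bundles
Ordering: D/Q × S = 76,050/1,489 × $220 = $11,236.40
Holding:  Q/2 × H = 1,489/2 × $15.1 = $11,241.95
Total = $11,236.40 + $11,241.95 = $22,478.35

$22,478.35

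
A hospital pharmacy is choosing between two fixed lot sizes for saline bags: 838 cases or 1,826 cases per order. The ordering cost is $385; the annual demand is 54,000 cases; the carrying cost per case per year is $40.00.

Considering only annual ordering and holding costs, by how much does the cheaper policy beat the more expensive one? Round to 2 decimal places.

Annual cost at Q: ordering D·S/Q plus holding Q·H/2.
TC(838) = (54,000/838)×385 + (838/2)×40 = $41,569.07
TC(1,826) = (54,000/1,826)×385 + (1,826/2)×40 = $47,905.54
Lots of 838 are cheaper by $6,336.47.

$6,336.47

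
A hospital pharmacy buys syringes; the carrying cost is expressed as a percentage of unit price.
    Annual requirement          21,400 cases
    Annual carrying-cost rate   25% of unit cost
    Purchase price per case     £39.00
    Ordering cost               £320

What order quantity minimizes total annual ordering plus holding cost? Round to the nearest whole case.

1,185 cases

Holding cost per case per year: H = 25% × £39 = £9.7500
2DS/H = 2·21,400·320/9.75 = 1,404,717.95
EOQ = √1,404,717.95 ≈ 1,185.21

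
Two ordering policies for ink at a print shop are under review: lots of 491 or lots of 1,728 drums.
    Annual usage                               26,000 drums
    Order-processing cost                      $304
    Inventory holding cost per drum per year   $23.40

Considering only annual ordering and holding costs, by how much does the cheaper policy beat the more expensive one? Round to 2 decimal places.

Annual cost at Q: ordering D·S/Q plus holding Q·H/2.
TC(491) = (26,000/491)×304 + (491/2)×23.4 = $21,842.46
TC(1,728) = (26,000/1,728)×304 + (1,728/2)×23.4 = $24,791.67
|ΔTC| = |$21,842.46 − $24,791.67| = $2,949.21

$2,949.21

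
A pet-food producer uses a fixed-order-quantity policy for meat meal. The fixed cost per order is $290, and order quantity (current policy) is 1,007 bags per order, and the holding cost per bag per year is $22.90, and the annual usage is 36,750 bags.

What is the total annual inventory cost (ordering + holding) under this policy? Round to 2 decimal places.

$22,113.57

Ordering: D/Q × S = 36,750/1,007 × $290 = $10,583.42
Holding:  Q/2 × H = 1,007/2 × $22.9 = $11,530.15
Total = $10,583.42 + $11,530.15 = $22,113.57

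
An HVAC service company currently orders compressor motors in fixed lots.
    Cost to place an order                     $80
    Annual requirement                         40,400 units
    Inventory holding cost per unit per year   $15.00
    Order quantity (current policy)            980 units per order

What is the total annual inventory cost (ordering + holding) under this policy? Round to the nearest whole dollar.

Annual ordering cost = (D/Q)·S = (40,400/980) × 80 = $3,297.96
Annual holding cost  = (Q/2)·H = (980/2) × 15 = $7,350.00
Total = $3,297.96 + $7,350.00 = $10,647.96

$10,648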